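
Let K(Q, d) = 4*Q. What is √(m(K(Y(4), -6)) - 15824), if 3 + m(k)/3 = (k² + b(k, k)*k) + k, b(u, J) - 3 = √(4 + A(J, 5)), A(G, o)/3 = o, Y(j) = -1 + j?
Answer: √(-15257 + 36*√19) ≈ 122.88*I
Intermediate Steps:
A(G, o) = 3*o
b(u, J) = 3 + √19 (b(u, J) = 3 + √(4 + 3*5) = 3 + √(4 + 15) = 3 + √19)
m(k) = -9 + 3*k + 3*k² + 3*k*(3 + √19) (m(k) = -9 + 3*((k² + (3 + √19)*k) + k) = -9 + 3*((k² + k*(3 + √19)) + k) = -9 + 3*(k + k² + k*(3 + √19)) = -9 + (3*k + 3*k² + 3*k*(3 + √19)) = -9 + 3*k + 3*k² + 3*k*(3 + √19))
√(m(K(Y(4), -6)) - 15824) = √((-9 + 3*(4*(-1 + 4)) + 3*(4*(-1 + 4))² + 3*(4*(-1 + 4))*(3 + √19)) - 15824) = √((-9 + 3*(4*3) + 3*(4*3)² + 3*(4*3)*(3 + √19)) - 15824) = √((-9 + 3*12 + 3*12² + 3*12*(3 + √19)) - 15824) = √((-9 + 36 + 3*144 + (108 + 36*√19)) - 15824) = √((-9 + 36 + 432 + (108 + 36*√19)) - 15824) = √((567 + 36*√19) - 15824) = √(-15257 + 36*√19)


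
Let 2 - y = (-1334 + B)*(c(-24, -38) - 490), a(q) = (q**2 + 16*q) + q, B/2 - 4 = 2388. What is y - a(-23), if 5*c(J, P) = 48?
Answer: 1657244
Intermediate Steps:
B = 4784 (B = 8 + 2*2388 = 8 + 4776 = 4784)
c(J, P) = 48/5 (c(J, P) = (1/5)*48 = 48/5)
a(q) = q**2 + 17*q
y = 1657382 (y = 2 - (-1334 + 4784)*(48/5 - 490) = 2 - 3450*(-2402)/5 = 2 - 1*(-1657380) = 2 + 1657380 = 1657382)
y - a(-23) = 1657382 - (-23)*(17 - 23) = 1657382 - (-23)*(-6) = 1657382 - 1*138 = 1657382 - 138 = 1657244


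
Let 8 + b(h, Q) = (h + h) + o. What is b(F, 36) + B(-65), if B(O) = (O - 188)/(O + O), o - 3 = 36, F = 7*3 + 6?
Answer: 11303/130 ≈ 86.946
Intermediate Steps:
F = 27 (F = 21 + 6 = 27)
o = 39 (o = 3 + 36 = 39)
b(h, Q) = 31 + 2*h (b(h, Q) = -8 + ((h + h) + 39) = -8 + (2*h + 39) = -8 + (39 + 2*h) = 31 + 2*h)
B(O) = (-188 + O)/(2*O) (B(O) = (-188 + O)/((2*O)) = (-188 + O)*(1/(2*O)) = (-188 + O)/(2*O))
b(F, 36) + B(-65) = (31 + 2*27) + (1/2)*(-188 - 65)/(-65) = (31 + 54) + (1/2)*(-1/65)*(-253) = 85 + 253/130 = 11303/130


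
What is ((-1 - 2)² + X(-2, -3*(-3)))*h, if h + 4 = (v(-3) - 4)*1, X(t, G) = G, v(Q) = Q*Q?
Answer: 18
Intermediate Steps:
v(Q) = Q²
h = 1 (h = -4 + ((-3)² - 4)*1 = -4 + (9 - 4)*1 = -4 + 5*1 = -4 + 5 = 1)
((-1 - 2)² + X(-2, -3*(-3)))*h = ((-1 - 2)² - 3*(-3))*1 = ((-3)² + 9)*1 = (9 + 9)*1 = 18*1 = 18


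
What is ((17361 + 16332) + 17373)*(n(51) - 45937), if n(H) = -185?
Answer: -2355266052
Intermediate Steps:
((17361 + 16332) + 17373)*(n(51) - 45937) = ((17361 + 16332) + 17373)*(-185 - 45937) = (33693 + 17373)*(-46122) = 51066*(-46122) = -2355266052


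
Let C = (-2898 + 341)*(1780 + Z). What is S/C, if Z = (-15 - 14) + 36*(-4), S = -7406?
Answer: 7406/4109099 ≈ 0.0018023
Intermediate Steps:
Z = -173 (Z = -29 - 144 = -173)
C = -4109099 (C = (-2898 + 341)*(1780 - 173) = -2557*1607 = -4109099)
S/C = -7406/(-4109099) = -7406*(-1/4109099) = 7406/4109099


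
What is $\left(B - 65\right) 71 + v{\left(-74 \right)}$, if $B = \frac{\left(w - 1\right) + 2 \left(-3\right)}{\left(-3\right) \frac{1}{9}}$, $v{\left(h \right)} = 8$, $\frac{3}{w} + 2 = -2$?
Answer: $- \frac{11825}{4} \approx -2956.3$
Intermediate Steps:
$w = - \frac{3}{4}$ ($w = \frac{3}{-2 - 2} = \frac{3}{-4} = 3 \left(- \frac{1}{4}\right) = - \frac{3}{4} \approx -0.75$)
$B = \frac{93}{4}$ ($B = \frac{\left(- \frac{3}{4} - 1\right) + 2 \left(-3\right)}{\left(-3\right) \frac{1}{9}} = \frac{\left(- \frac{3}{4} - 1\right) - 6}{\left(-3\right) \frac{1}{9}} = \frac{- \frac{7}{4} - 6}{- \frac{1}{3}} = \left(- \frac{31}{4}\right) \left(-3\right) = \frac{93}{4} \approx 23.25$)
$\left(B - 65\right) 71 + v{\left(-74 \right)} = \left(\frac{93}{4} - 65\right) 71 + 8 = \left(- \frac{167}{4}\right) 71 + 8 = - \frac{11857}{4} + 8 = - \frac{11825}{4}$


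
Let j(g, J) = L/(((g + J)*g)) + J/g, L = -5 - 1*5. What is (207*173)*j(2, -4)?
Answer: 35811/2 ≈ 17906.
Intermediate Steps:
L = -10 (L = -5 - 5 = -10)
j(g, J) = J/g - 10/(g*(J + g)) (j(g, J) = -10*1/(g*(g + J)) + J/g = -10*1/(g*(J + g)) + J/g = -10/(g*(J + g)) + J/g = J/g - 10/(g*(J + g)))
(207*173)*j(2, -4) = (207*173)*((-10 + (-4)² - 4*2)/(2*(-4 + 2))) = 35811*((½)*(-10 + 16 - 8)/(-2)) = 35811*((½)*(-½)*(-2)) = 35811*(½) = 35811/2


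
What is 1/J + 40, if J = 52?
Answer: 2081/52 ≈ 40.019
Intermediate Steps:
1/J + 40 = 1/52 + 40 = 2081/52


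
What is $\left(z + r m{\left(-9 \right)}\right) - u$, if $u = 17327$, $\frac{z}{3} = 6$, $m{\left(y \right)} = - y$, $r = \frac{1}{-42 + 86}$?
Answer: $- \frac{761587}{44} \approx -17309.0$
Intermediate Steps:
$r = \frac{1}{44} \approx 0.022727$
$z = 18$ ($z = 3 \cdot 6 = 18$)
$\left(z + r m{\left(-9 \right)}\right) - u = \left(18 + \frac{\left(-1\right) \left(-9\right)}{44}\right) - 17327 = \left(18 + \frac{1}{44} \cdot 9\right) - 17327 = \left(18 + \frac{9}{44}\right) - 17327 = \frac{801}{44} - 17327 = - \frac{761587}{44}$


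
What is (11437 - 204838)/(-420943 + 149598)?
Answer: 193401/271345 ≈ 0.71275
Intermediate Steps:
(11437 - 204838)/(-420943 + 149598) = -193401/(-271345) = -193401*(-1/271345) = 193401/271345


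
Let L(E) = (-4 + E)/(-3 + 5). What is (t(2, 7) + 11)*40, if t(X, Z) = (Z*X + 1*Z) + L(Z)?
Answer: 1340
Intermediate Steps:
L(E) = -2 + E/2 (L(E) = (-4 + E)/2 = (-4 + E)*(½) = -2 + E/2)
t(X, Z) = -2 + 3*Z/2 + X*Z (t(X, Z) = (Z*X + 1*Z) + (-2 + Z/2) = (X*Z + Z) + (-2 + Z/2) = (Z + X*Z) + (-2 + Z/2) = -2 + 3*Z/2 + X*Z)
(t(2, 7) + 11)*40 = ((-2 + (3/2)*7 + 2*7) + 11)*40 = ((-2 + 21/2 + 14) + 11)*40 = (45/2 + 11)*40 = (67/2)*40 = 1340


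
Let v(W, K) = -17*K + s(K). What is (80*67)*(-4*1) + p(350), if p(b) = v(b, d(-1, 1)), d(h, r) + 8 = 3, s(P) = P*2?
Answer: -21365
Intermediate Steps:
s(P) = 2*P
d(h, r) = -5 (d(h, r) = -8 + 3 = -5)
v(W, K) = -15*K (v(W, K) = -17*K + 2*K = -15*K)
p(b) = 75 (p(b) = -15*(-5) = 75)
(80*67)*(-4*1) + p(350) = (80*67)*(-4*1) + 75 = 5360*(-4) + 75 = -21440 + 75 = -21365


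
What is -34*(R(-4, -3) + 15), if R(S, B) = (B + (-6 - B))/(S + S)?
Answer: -1071/2 ≈ -535.50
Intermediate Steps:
R(S, B) = -3/S (R(S, B) = -6*1/(2*S) = -3/S)
-34*(R(-4, -3) + 15) = -34*(-3/(-4) + 15) = -34*(-3*(-¼) + 15) = -34*(¾ + 15) = -34*63/4 = -1071/2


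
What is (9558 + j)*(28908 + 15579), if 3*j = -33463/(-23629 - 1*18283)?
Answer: 17821761361179/41912 ≈ 4.2522e+8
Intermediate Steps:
j = 33463/125736 (j = (-33463/(-23629 - 1*18283))/3 = (-33463/(-23629 - 18283))/3 = (-33463/(-41912))/3 = (-33463*(-1/41912))/3 = (⅓)*(33463/41912) = 33463/125736 ≈ 0.26614)
(9558 + j)*(28908 + 15579) = (9558 + 33463/125736)*(28908 + 15579) = (1201818151/125736)*44487 = 17821761361179/41912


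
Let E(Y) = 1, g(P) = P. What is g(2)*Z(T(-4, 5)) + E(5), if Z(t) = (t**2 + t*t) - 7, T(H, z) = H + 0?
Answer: 51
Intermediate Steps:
T(H, z) = H
Z(t) = -7 + 2*t**2 (Z(t) = (t**2 + t**2) - 7 = 2*t**2 - 7 = -7 + 2*t**2)
g(2)*Z(T(-4, 5)) + E(5) = 2*(-7 + 2*(-4)**2) + 1 = 2*(-7 + 2*16) + 1 = 2*(-7 + 32) + 1 = 2*25 + 1 = 50 + 1 = 51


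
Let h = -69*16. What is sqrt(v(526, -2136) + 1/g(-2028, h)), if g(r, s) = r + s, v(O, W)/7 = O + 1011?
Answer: sqrt(2931655269)/522 ≈ 103.73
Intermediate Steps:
h = -1104
v(O, W) = 7077 + 7*O (v(O, W) = 7*(O + 1011) = 7*(1011 + O) = 7077 + 7*O)
sqrt(v(526, -2136) + 1/g(-2028, h)) = sqrt((7077 + 7*526) + 1/(-2028 - 1104)) = sqrt((7077 + 3682) + 1/(-3132)) = sqrt(10759 - 1/3132) = sqrt(33697187/3132) = sqrt(2931655269)/522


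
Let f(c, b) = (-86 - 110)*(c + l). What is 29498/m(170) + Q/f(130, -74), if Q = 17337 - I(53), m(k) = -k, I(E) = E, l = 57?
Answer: -7971316/45815 ≈ -173.99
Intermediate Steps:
f(c, b) = -11172 - 196*c (f(c, b) = (-86 - 110)*(c + 57) = -196*(57 + c) = -11172 - 196*c)
Q = 17284 (Q = 17337 - 1*53 = 17337 - 53 = 17284)
29498/m(170) + Q/f(130, -74) = 29498/((-1*170)) + 17284/(-11172 - 196*130) = 29498/(-170) + 17284/(-11172 - 25480) = 29498*(-1/170) + 17284/(-36652) = -14749/85 + 17284*(-1/36652) = -14749/85 - 4321/9163 = -7971316/45815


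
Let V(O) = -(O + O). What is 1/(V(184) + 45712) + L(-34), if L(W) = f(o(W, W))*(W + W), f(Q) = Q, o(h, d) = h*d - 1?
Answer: -3561317759/45344 ≈ -78540.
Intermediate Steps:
V(O) = -2*O
o(h, d) = -1 + d*h (o(h, d) = d*h - 1 = -1 + d*h)
L(W) = 2*W*(-1 + W²) (L(W) = (-1 + W*W)*(W + W) = (-1 + W²)*(2*W) = 2*W*(-1 + W²))
1/(V(184) + 45712) + L(-34) = 1/(-2*184 + 45712) + 2*(-34)*(-1 + (-34)²) = 1/(-368 + 45712) + 2*(-34)*(-1 + 1156) = 1/45344 + 2*(-34)*1155 = 1/45344 - 78540 = -3561317759/45344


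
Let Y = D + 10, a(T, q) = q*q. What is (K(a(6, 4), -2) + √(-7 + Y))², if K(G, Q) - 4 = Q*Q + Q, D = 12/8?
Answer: 81/2 + 18*√2 ≈ 65.956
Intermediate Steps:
a(T, q) = q²
D = 3/2 (D = 12*(⅛) = 3/2 ≈ 1.5000)
Y = 23/2 (Y = 3/2 + 10 = 23/2 ≈ 11.500)
K(G, Q) = 4 + Q + Q² (K(G, Q) = 4 + (Q*Q + Q) = 4 + (Q² + Q) = 4 + (Q + Q²) = 4 + Q + Q²)
(K(a(6, 4), -2) + √(-7 + Y))² = ((4 - 2 + (-2)²) + √(-7 + 23/2))² = ((4 - 2 + 4) + √(9/2))² = (6 + 3*√2/2)²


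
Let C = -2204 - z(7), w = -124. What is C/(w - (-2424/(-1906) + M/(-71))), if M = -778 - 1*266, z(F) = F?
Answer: 149602893/9471196 ≈ 15.796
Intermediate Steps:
M = -1044 (M = -778 - 266 = -1044)
C = -2211 (C = -2204 - 1*7 = -2204 - 7 = -2211)
C/(w - (-2424/(-1906) + M/(-71))) = -2211/(-124 - (-2424/(-1906) - 1044/(-71))) = -2211/(-124 - (-2424*(-1/1906) - 1044*(-1/71))) = -2211/(-124 - (1212/953 + 1044/71)) = -2211/(-124 - 1*1080984/67663) = -2211/(-124 - 1080984/67663) = -2211/(-9471196/67663) = -2211*(-67663/9471196) = 149602893/9471196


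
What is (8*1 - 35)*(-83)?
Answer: 2241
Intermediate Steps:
(8*1 - 35)*(-83) = (8 - 35)*(-83) = -27*(-83) = 2241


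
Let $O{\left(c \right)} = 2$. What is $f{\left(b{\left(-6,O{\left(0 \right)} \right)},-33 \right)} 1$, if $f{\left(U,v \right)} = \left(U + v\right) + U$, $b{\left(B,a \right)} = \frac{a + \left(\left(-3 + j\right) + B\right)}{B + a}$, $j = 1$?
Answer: $-30$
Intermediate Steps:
$b{\left(B,a \right)} = \frac{-2 + B + a}{B + a}$ ($b{\left(B,a \right)} = \frac{a + \left(\left(-3 + 1\right) + B\right)}{B + a} = \frac{a + \left(-2 + B\right)}{B + a} = \frac{-2 + B + a}{B + a}$)
$f{\left(U,v \right)} = v + 2 U$
$f{\left(b{\left(-6,O{\left(0 \right)} \right)},-33 \right)} 1 = \left(-33 + 2 \frac{-2 - 6 + 2}{-6 + 2}\right) 1 = \left(-33 + 2 \frac{1}{-4} \left(-6\right)\right) 1 = \left(-33 + 2 \left(\left(- \frac{1}{4}\right) \left(-6\right)\right)\right) 1 = \left(-33 + 2 \cdot \frac{3}{2}\right) 1 = \left(-33 + 3\right) 1 = \left(-30\right) 1 = -30$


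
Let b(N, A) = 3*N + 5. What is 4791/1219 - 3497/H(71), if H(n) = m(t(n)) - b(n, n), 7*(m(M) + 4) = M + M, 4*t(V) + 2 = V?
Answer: 74239651/3704541 ≈ 20.040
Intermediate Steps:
b(N, A) = 5 + 3*N
t(V) = -½ + V/4
m(M) = -4 + 2*M/7 (m(M) = -4 + (M + M)/7 = -4 + (2*M)/7 = -4 + 2*M/7)
H(n) = -64/7 - 41*n/14 (H(n) = (-4 + 2*(-½ + n/4)/7) - (5 + 3*n) = (-4 + (-⅐ + n/14)) + (-5 - 3*n) = (-29/7 + n/14) + (-5 - 3*n) = -64/7 - 41*n/14)
4791/1219 - 3497/H(71) = 4791/1219 - 3497/(-64/7 - 41/14*71) = 4791*(1/1219) - 3497/(-64/7 - 2911/14) = 4791/1219 - 3497/(-3039/14) = 4791/1219 - 3497*(-14/3039) = 4791/1219 + 48958/3039 = 74239651/3704541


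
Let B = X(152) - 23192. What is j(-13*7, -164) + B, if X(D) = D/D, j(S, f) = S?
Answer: -23282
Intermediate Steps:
X(D) = 1
B = -23191 (B = 1 - 23192 = -23191)
j(-13*7, -164) + B = -13*7 - 23191 = -91 - 23191 = -23282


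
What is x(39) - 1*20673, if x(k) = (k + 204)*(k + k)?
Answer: -1719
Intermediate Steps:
x(k) = 2*k*(204 + k) (x(k) = (204 + k)*(2*k) = 2*k*(204 + k))
x(39) - 1*20673 = 2*39*(204 + 39) - 1*20673 = 2*39*243 - 20673 = 18954 - 20673 = -1719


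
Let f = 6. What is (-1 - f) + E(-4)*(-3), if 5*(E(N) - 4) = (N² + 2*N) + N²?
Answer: -167/5 ≈ -33.400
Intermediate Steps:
E(N) = 4 + 2*N/5 + 2*N²/5 (E(N) = 4 + ((N² + 2*N) + N²)/5 = 4 + (2*N + 2*N²)/5 = 4 + (2*N/5 + 2*N²/5) = 4 + 2*N/5 + 2*N²/5)
(-1 - f) + E(-4)*(-3) = (-1 - 1*6) + (4 + (⅖)*(-4) + (⅖)*(-4)²)*(-3) = (-1 - 6) + (4 - 8/5 + (⅖)*16)*(-3) = -7 + (4 - 8/5 + 32/5)*(-3) = -7 + (44/5)*(-3) = -7 - 132/5 = -167/5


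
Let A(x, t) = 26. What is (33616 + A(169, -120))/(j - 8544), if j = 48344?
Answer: 16821/19900 ≈ 0.84528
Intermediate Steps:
(33616 + A(169, -120))/(j - 8544) = (33616 + 26)/(48344 - 8544) = 33642/39800 = 33642*(1/39800) = 16821/19900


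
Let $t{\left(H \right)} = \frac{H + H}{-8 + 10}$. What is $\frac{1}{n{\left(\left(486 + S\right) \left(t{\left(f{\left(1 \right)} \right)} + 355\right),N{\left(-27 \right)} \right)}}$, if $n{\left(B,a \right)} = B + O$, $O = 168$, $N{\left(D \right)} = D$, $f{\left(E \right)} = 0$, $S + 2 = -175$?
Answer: $\frac{1}{109863} \approx 9.1023 \cdot 10^{-6}$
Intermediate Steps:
$S = -177$ ($S = -2 - 175 = -177$)
$t{\left(H \right)} = H$ ($t{\left(H \right)} = \frac{2 H}{2} = 2 H \frac{1}{2} = H$)
$n{\left(B,a \right)} = 168 + B$ ($n{\left(B,a \right)} = B + 168 = 168 + B$)
$\frac{1}{n{\left(\left(486 + S\right) \left(t{\left(f{\left(1 \right)} \right)} + 355\right),N{\left(-27 \right)} \right)}} = \frac{1}{168 + \left(486 - 177\right) \left(0 + 355\right)} = \frac{1}{168 + 309 \cdot 355} = \frac{1}{168 + 109695} = \frac{1}{109863}$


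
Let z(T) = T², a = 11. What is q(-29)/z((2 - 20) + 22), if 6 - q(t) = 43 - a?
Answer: -13/8 ≈ -1.6250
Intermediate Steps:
q(t) = -26 (q(t) = 6 - (43 - 1*11) = 6 - (43 - 11) = 6 - 1*32 = 6 - 32 = -26)
q(-29)/z((2 - 20) + 22) = -26/((2 - 20) + 22)² = -26/(-18 + 22)² = -26/(4²) = -26/16 = -26*1/16 = -13/8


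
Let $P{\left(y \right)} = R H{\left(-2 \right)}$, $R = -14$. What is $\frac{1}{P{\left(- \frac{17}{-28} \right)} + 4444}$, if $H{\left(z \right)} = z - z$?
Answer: $\frac{1}{4444} \approx 0.00022502$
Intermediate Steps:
$H{\left(z \right)} = 0$
$P{\left(y \right)} = 0$ ($P{\left(y \right)} = \left(-14\right) 0 = 0$)
$\frac{1}{P{\left(- \frac{17}{-28} \right)} + 4444} = \frac{1}{0 + 4444} = \frac{1}{4444}$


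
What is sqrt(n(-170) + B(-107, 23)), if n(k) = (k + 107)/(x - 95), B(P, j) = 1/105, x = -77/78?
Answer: sqrt(411507868695)/786135 ≈ 0.81600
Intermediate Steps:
x = -77/78 (x = -77*1/78 = -77/78 ≈ -0.98718)
B(P, j) = 1/105
n(k) = -8346/7487 - 78*k/7487 (n(k) = (k + 107)/(-77/78 - 95) = (107 + k)/(-7487/78) = (107 + k)*(-78/7487) = -8346/7487 - 78*k/7487)
sqrt(n(-170) + B(-107, 23)) = sqrt((-8346/7487 - 78/7487*(-170)) + 1/105) = sqrt((-8346/7487 + 13260/7487) + 1/105) = sqrt(4914/7487 + 1/105) = sqrt(523457/786135) = sqrt(411507868695)/786135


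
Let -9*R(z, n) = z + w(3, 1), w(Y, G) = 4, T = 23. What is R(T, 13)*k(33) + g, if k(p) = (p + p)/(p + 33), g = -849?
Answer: -852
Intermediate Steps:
R(z, n) = -4/9 - z/9 (R(z, n) = -(z + 4)/9 = -(4 + z)/9 = -4/9 - z/9)
k(p) = 2*p/(33 + p) (k(p) = (2*p)/(33 + p) = 2*p/(33 + p))
R(T, 13)*k(33) + g = (-4/9 - ⅑*23)*(2*33/(33 + 33)) - 849 = (-4/9 - 23/9)*(2*33/66) - 849 = -6*33/66 - 849 = -3*1 - 849 = -3 - 849 = -852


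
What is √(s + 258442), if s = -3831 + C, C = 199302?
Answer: √453913 ≈ 673.73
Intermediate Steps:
s = 195471 (s = -3831 + 199302 = 195471)
√(s + 258442) = √(195471 + 258442) = √453913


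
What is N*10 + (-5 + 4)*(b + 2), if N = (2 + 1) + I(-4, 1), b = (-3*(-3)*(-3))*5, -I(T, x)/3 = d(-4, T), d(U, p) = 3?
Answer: 73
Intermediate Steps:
I(T, x) = -9 (I(T, x) = -3*3 = -9)
b = -135 (b = (9*(-3))*5 = -27*5 = -135)
N = -6 (N = (2 + 1) - 9 = 3 - 9 = -6)
N*10 + (-5 + 4)*(b + 2) = -6*10 + (-5 + 4)*(-135 + 2) = -60 - 1*(-133) = -60 + 133 = 73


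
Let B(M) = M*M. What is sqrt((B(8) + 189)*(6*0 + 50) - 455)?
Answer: 3*sqrt(1355) ≈ 110.43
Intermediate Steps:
B(M) = M**2
sqrt((B(8) + 189)*(6*0 + 50) - 455) = sqrt((8**2 + 189)*(6*0 + 50) - 455) = sqrt((64 + 189)*(0 + 50) - 455) = sqrt(253*50 - 455) = sqrt(12650 - 455) = sqrt(12195) = 3*sqrt(1355)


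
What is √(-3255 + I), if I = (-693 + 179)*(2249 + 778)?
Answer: 3*I*√173237 ≈ 1248.7*I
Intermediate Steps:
I = -1555878 (I = -514*3027 = -1555878)
√(-3255 + I) = √(-3255 - 1555878) = √(-1559133) = 3*I*√173237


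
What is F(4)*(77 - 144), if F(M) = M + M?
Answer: -536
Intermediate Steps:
F(M) = 2*M
F(4)*(77 - 144) = (2*4)*(77 - 144) = 8*(-67) = -536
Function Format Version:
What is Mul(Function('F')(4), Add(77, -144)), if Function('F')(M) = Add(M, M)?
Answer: -536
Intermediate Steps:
Function('F')(M) = Mul(2, M)
Mul(Function('F')(4), Add(77, -144)) = Mul(Mul(2, 4), Add(77, -144)) = Mul(8, -67) = -536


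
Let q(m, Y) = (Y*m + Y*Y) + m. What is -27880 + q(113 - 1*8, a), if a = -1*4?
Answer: -28179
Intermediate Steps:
a = -4
q(m, Y) = m + Y² + Y*m (q(m, Y) = (Y*m + Y²) + m = (Y² + Y*m) + m = m + Y² + Y*m)
-27880 + q(113 - 1*8, a) = -27880 + ((113 - 1*8) + (-4)² - 4*(113 - 1*8)) = -27880 + ((113 - 8) + 16 - 4*(113 - 8)) = -27880 + (105 + 16 - 4*105) = -27880 + (105 + 16 - 420) = -27880 - 299 = -28179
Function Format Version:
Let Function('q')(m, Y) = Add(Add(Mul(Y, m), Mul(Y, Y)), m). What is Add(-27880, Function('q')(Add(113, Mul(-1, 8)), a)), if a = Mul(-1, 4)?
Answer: -28179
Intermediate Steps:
a = -4
Function('q')(m, Y) = Add(m, Pow(Y, 2), Mul(Y, m)) (Function('q')(m, Y) = Add(Add(Mul(Y, m), Pow(Y, 2)), m) = Add(Add(Pow(Y, 2), Mul(Y, m)), m) = Add(m, Pow(Y, 2), Mul(Y, m)))
Add(-27880, Function('q')(Add(113, Mul(-1, 8)), a)) = Add(-27880, Add(Add(113, Mul(-1, 8)), Pow(-4, 2), Mul(-4, Add(113, Mul(-1, 8))))) = Add(-27880, Add(Add(113, -8), 16, Mul(-4, Add(113, -8)))) = Add(-27880, Add(105, 16, Mul(-4, 105))) = Add(-27880, Add(105, 16, -420)) = Add(-27880, -299) = -28179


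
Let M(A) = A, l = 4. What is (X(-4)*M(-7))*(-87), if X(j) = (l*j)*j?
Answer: 38976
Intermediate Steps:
X(j) = 4*j² (X(j) = (4*j)*j = 4*j²)
(X(-4)*M(-7))*(-87) = ((4*(-4)²)*(-7))*(-87) = ((4*16)*(-7))*(-87) = (64*(-7))*(-87) = -448*(-87) = 38976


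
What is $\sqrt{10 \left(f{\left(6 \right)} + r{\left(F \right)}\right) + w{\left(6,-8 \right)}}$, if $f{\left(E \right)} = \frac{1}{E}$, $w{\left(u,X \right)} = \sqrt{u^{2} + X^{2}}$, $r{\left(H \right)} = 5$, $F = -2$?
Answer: $\frac{\sqrt{555}}{3} \approx 7.8528$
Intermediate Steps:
$w{\left(u,X \right)} = \sqrt{X^{2} + u^{2}}$
$\sqrt{10 \left(f{\left(6 \right)} + r{\left(F \right)}\right) + w{\left(6,-8 \right)}} = \sqrt{10 \left(\frac{1}{6} + 5\right) + \sqrt{\left(-8\right)^{2} + 6^{2}}} = \sqrt{10 \left(\frac{1}{6} + 5\right) + \sqrt{64 + 36}} = \sqrt{10 \cdot \frac{31}{6} + \sqrt{100}} = \sqrt{\frac{155}{3} + 10} = \sqrt{\frac{185}{3}} = \frac{\sqrt{555}}{3}$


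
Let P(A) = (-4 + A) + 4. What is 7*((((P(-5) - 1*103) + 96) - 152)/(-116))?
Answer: 287/29 ≈ 9.8965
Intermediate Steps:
P(A) = A
7*((((P(-5) - 1*103) + 96) - 152)/(-116)) = 7*((((-5 - 1*103) + 96) - 152)/(-116)) = 7*((((-5 - 103) + 96) - 152)*(-1/116)) = 7*(((-108 + 96) - 152)*(-1/116)) = 7*((-12 - 152)*(-1/116)) = 7*(-164*(-1/116)) = 7*(41/29) = 287/29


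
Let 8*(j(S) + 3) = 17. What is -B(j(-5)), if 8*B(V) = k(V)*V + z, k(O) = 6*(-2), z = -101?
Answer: 181/16 ≈ 11.313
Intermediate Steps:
j(S) = -7/8 (j(S) = -3 + (⅛)*17 = -3 + 17/8 = -7/8)
k(O) = -12
B(V) = -101/8 - 3*V/2 (B(V) = (-12*V - 101)/8 = (-101 - 12*V)/8 = -101/8 - 3*V/2)
-B(j(-5)) = -(-101/8 - 3/2*(-7/8)) = -(-101/8 + 21/16) = -1*(-181/16) = 181/16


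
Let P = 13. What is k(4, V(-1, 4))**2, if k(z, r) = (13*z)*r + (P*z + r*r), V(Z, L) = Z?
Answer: 1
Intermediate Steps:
k(z, r) = r**2 + 13*z + 13*r*z (k(z, r) = (13*z)*r + (13*z + r*r) = 13*r*z + (13*z + r**2) = 13*r*z + (r**2 + 13*z) = r**2 + 13*z + 13*r*z)
k(4, V(-1, 4))**2 = ((-1)**2 + 13*4 + 13*(-1)*4)**2 = (1 + 52 - 52)**2 = 1**2 = 1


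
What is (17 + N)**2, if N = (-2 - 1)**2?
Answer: 676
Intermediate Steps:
N = 9 (N = (-3)**2 = 9)
(17 + N)**2 = (17 + 9)**2 = 26**2 = 676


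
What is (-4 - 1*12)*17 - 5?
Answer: -277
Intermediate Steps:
(-4 - 1*12)*17 - 5 = (-4 - 12)*17 - 5 = -16*17 - 5 = -272 - 5 = -277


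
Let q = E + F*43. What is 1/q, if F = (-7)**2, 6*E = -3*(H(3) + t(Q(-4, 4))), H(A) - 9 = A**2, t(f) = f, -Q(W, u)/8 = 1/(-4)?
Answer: 1/2097 ≈ 0.00047687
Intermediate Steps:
Q(W, u) = 2 (Q(W, u) = -8/(-4) = -8*(-1/4) = 2)
H(A) = 9 + A**2
E = -10 (E = (-3*((9 + 3**2) + 2))/6 = (-3*((9 + 9) + 2))/6 = (-3*(18 + 2))/6 = (-3*20)/6 = (1/6)*(-60) = -10)
F = 49
q = 2097 (q = -10 + 49*43 = -10 + 2107 = 2097)
1/q = 1/2097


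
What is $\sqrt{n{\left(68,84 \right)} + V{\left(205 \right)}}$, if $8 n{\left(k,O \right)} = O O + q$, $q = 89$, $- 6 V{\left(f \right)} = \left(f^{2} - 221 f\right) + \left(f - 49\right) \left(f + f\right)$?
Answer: $\frac{i \sqrt{1327710}}{12} \approx 96.022 i$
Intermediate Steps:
$V{\left(f \right)} = - \frac{f^{2}}{6} + \frac{221 f}{6} - \frac{f \left(-49 + f\right)}{3}$ ($V{\left(f \right)} = - \frac{\left(f^{2} - 221 f\right) + \left(f - 49\right) \left(f + f\right)}{6} = - \frac{\left(f^{2} - 221 f\right) + \left(-49 + f\right) 2 f}{6} = - \frac{\left(f^{2} - 221 f\right) + 2 f \left(-49 + f\right)}{6} = - \frac{f^{2} - 221 f + 2 f \left(-49 + f\right)}{6} = - \frac{f^{2}}{6} + \frac{221 f}{6} - \frac{f \left(-49 + f\right)}{3}$)
$n{\left(k,O \right)} = \frac{89}{8} + \frac{O^{2}}{8}$ ($n{\left(k,O \right)} = \frac{O O + 89}{8} = \frac{O^{2} + 89}{8} = \frac{89 + O^{2}}{8} = \frac{89}{8} + \frac{O^{2}}{8}$)
$\sqrt{n{\left(68,84 \right)} + V{\left(205 \right)}} = \sqrt{\left(\frac{89}{8} + \frac{84^{2}}{8}\right) + \frac{1}{6} \cdot 205 \left(319 - 615\right)} = \sqrt{\left(\frac{89}{8} + \frac{1}{8} \cdot 7056\right) + \frac{1}{6} \cdot 205 \left(319 - 615\right)} = \sqrt{\left(\frac{89}{8} + 882\right) + \frac{1}{6} \cdot 205 \left(-296\right)} = \sqrt{\frac{7145}{8} - \frac{30340}{3}} = \sqrt{- \frac{221285}{24}} = \frac{i \sqrt{1327710}}{12}$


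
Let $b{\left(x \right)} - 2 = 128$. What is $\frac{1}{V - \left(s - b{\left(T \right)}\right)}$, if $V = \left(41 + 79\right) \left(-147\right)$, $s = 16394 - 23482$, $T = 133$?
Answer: $- \frac{1}{10422} \approx -9.5951 \cdot 10^{-5}$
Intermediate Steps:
$s = -7088$
$b{\left(x \right)} = 130$ ($b{\left(x \right)} = 2 + 128 = 130$)
$V = -17640$ ($V = 120 \left(-147\right) = -17640$)
$\frac{1}{V - \left(s - b{\left(T \right)}\right)} = \frac{1}{-17640 + \left(130 - -7088\right)} = \frac{1}{-17640 + \left(130 + 7088\right)} = \frac{1}{-17640 + 7218} = \frac{1}{-10422} = - \frac{1}{10422}$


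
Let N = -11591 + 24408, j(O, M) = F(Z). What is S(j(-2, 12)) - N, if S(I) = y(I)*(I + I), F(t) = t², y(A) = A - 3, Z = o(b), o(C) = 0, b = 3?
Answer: -12817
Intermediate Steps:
Z = 0
y(A) = -3 + A
j(O, M) = 0 (j(O, M) = 0² = 0)
S(I) = 2*I*(-3 + I) (S(I) = (-3 + I)*(I + I) = (-3 + I)*(2*I) = 2*I*(-3 + I))
N = 12817
S(j(-2, 12)) - N = 2*0*(-3 + 0) - 1*12817 = 2*0*(-3) - 12817 = 0 - 12817 = -12817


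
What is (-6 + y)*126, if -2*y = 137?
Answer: -9387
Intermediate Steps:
y = -137/2 (y = -½*137 = -137/2 ≈ -68.500)
(-6 + y)*126 = (-6 - 137/2)*126 = -149/2*126 = -9387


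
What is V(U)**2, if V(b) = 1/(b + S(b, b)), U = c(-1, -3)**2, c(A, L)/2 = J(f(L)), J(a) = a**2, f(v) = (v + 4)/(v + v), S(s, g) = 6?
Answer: 104976/3783025 ≈ 0.027749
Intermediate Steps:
f(v) = (4 + v)/(2*v) (f(v) = (4 + v)/((2*v)) = (4 + v)*(1/(2*v)) = (4 + v)/(2*v))
c(A, L) = (4 + L)**2/(2*L**2) (c(A, L) = 2*((4 + L)/(2*L))**2 = 2*((4 + L)**2/(4*L**2)) = (4 + L)**2/(2*L**2))
U = 1/324 (U = ((1/2)*(4 - 3)**2/(-3)**2)**2 = ((1/2)*(1/9)*1**2)**2 = ((1/2)*(1/9)*1)**2 = (1/18)**2 = 1/324 ≈ 0.0030864)
V(b) = 1/(6 + b) (V(b) = 1/(b + 6) = 1/(6 + b))
V(U)**2 = (1/(6 + 1/324))**2 = (1/(1945/324))**2 = (324/1945)**2 = 104976/3783025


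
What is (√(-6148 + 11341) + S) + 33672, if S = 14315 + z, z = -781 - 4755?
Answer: 42451 + 3*√577 ≈ 42523.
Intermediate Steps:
z = -5536
S = 8779 (S = 14315 - 5536 = 8779)
(√(-6148 + 11341) + S) + 33672 = (√(-6148 + 11341) + 8779) + 33672 = (√5193 + 8779) + 33672 = (3*√577 + 8779) + 33672 = (8779 + 3*√577) + 33672 = 42451 + 3*√577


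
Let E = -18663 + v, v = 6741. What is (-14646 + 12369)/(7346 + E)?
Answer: 207/416 ≈ 0.49760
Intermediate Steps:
E = -11922 (E = -18663 + 6741 = -11922)
(-14646 + 12369)/(7346 + E) = (-14646 + 12369)/(7346 - 11922) = -2277/(-4576) = -2277*(-1/4576) = 207/416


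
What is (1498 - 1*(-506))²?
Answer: 4016016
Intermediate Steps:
(1498 - 1*(-506))² = (1498 + 506)² = 2004² = 4016016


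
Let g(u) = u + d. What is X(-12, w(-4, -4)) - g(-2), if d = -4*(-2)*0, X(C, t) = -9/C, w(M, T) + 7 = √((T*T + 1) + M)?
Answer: 11/4 ≈ 2.7500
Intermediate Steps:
w(M, T) = -7 + √(1 + M + T²) (w(M, T) = -7 + √((T*T + 1) + M) = -7 + √((T² + 1) + M) = -7 + √((1 + T²) + M) = -7 + √(1 + M + T²))
d = 0 (d = 8*0 = 0)
g(u) = u (g(u) = u + 0 = u)
X(-12, w(-4, -4)) - g(-2) = -9/(-12) - 1*(-2) = -9*(-1/12) + 2 = ¾ + 2 = 11/4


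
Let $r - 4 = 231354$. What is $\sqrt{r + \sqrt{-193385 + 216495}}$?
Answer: $\sqrt{231358 + \sqrt{23110}} \approx 481.15$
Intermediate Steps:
$r = 231358$ ($r = 4 + 231354 = 231358$)
$\sqrt{r + \sqrt{-193385 + 216495}} = \sqrt{231358 + \sqrt{-193385 + 216495}} = \sqrt{231358 + \sqrt{23110}}$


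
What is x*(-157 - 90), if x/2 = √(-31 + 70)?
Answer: -494*√39 ≈ -3085.0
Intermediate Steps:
x = 2*√39 (x = 2*√(-31 + 70) = 2*√39 ≈ 12.490)
x*(-157 - 90) = (2*√39)*(-157 - 90) = (2*√39)*(-247) = -494*√39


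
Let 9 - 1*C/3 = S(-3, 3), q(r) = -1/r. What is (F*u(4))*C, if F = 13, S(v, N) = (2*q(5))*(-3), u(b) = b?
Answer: 6084/5 ≈ 1216.8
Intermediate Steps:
S(v, N) = 6/5 (S(v, N) = (2*(-1/5))*(-3) = -2/5*(-3) = 6/5)
C = 117/5 (C = 27 - 3*6/5 = 27 - 18/5 = 117/5 ≈ 23.400)
(F*u(4))*C = (13*4)*(117/5) = 52*(117/5) = 6084/5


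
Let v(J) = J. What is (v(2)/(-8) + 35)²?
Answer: 19321/16 ≈ 1207.6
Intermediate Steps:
(v(2)/(-8) + 35)² = (2/(-8) + 35)² = (2*(-⅛) + 35)² = (-¼ + 35)² = (139/4)² = 19321/16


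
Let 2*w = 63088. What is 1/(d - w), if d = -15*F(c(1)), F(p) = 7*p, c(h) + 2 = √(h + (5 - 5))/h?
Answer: -1/31439 ≈ -3.1808e-5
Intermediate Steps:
w = 31544 (w = (½)*63088 = 31544)
c(h) = -2 + h^(-½) (c(h) = -2 + √(h + (5 - 5))/h = -2 + √(h + 0)/h = -2 + √h/h = -2 + h^(-½))
d = 105 (d = -105*(-2 + 1^(-½)) = -105*(-2 + 1) = -105*(-1) = -15*(-7) = 105)
1/(d - w) = 1/(105 - 1*31544) = 1/(105 - 31544) = 1/(-31439) = -1/31439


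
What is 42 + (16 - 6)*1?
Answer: 52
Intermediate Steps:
42 + (16 - 6)*1 = 42 + 10*1 = 42 + 10 = 52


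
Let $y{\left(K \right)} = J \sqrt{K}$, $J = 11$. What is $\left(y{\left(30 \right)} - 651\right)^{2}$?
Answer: $427431 - 14322 \sqrt{30} \approx 3.4899 \cdot 10^{5}$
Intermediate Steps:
$y{\left(K \right)} = 11 \sqrt{K}$
$\left(y{\left(30 \right)} - 651\right)^{2} = \left(11 \sqrt{30} - 651\right)^{2} = \left(-651 + 11 \sqrt{30}\right)^{2}$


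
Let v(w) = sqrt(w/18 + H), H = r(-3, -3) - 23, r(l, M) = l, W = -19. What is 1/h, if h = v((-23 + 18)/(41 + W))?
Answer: -6*I*sqrt(113311)/10301 ≈ -0.19607*I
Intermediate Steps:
H = -26 (H = -3 - 23 = -26)
v(w) = sqrt(-26 + w/18) (v(w) = sqrt(w/18 - 26) = sqrt(-26 + w/18))
h = I*sqrt(113311)/66 (h = sqrt(-936 + 2*((-23 + 18)/(41 - 19)))/6 = sqrt(-936 + 2*(-5/22))/6 = sqrt(-936 - 5/11)/6 = sqrt(-10301/11)/6 = (I*sqrt(113311)/11)/6 = I*sqrt(113311)/66 ≈ 5.1003*I)
1/h = 1/(I*sqrt(113311)/66) = -6*I*sqrt(113311)/10301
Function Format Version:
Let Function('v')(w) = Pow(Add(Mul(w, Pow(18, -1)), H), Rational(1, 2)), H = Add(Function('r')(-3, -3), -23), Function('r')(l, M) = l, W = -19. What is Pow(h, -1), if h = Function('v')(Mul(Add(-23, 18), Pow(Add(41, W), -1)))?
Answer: Mul(Rational(-6, 10301), I, Pow(113311, Rational(1, 2))) ≈ Mul(-0.19607, I)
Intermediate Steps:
H = -26 (H = Add(-3, -23) = -26)
Function('v')(w) = Pow(Add(-26, Mul(Rational(1, 18), w)), Rational(1, 2)) (Function('v')(w) = Pow(Add(Mul(w, Pow(18, -1)), -26), Rational(1, 2)) = Pow(Add(Mul(w, Rational(1, 18)), -26), Rational(1, 2)) = Pow(Add(Mul(Rational(1, 18), w), -26), Rational(1, 2)) = Pow(Add(-26, Mul(Rational(1, 18), w)), Rational(1, 2)))
h = Mul(Rational(1, 66), I, Pow(113311, Rational(1, 2))) (h = Mul(Rational(1, 6), Pow(Add(-936, Mul(2, Mul(Add(-23, 18), Pow(Add(41, -19), -1)))), Rational(1, 2))) = Mul(Rational(1, 6), Pow(Add(-936, Mul(2, Mul(-5, Pow(22, -1)))), Rational(1, 2))) = Mul(Rational(1, 6), Pow(Add(-936, Mul(2, Mul(-5, Rational(1, 22)))), Rational(1, 2))) = Mul(Rational(1, 6), Pow(Add(-936, Mul(2, Rational(-5, 22))), Rational(1, 2))) = Mul(Rational(1, 6), Pow(Add(-936, Rational(-5, 11)), Rational(1, 2))) = Mul(Rational(1, 6), Pow(Rational(-10301, 11), Rational(1, 2))) = Mul(Rational(1, 6), Mul(Rational(1, 11), I, Pow(113311, Rational(1, 2)))) = Mul(Rational(1, 66), I, Pow(113311, Rational(1, 2))) ≈ Mul(5.1003, I))
Pow(h, -1) = Pow(Mul(Rational(1, 66), I, Pow(113311, Rational(1, 2))), -1) = Mul(Rational(-6, 10301), I, Pow(113311, Rational(1, 2)))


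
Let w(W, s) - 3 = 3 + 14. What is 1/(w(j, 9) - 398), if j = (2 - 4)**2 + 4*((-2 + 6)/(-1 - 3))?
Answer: -1/378 ≈ -0.0026455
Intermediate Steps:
j = 0 (j = (-2)**2 + 4*(4/(-4)) = 4 + 4*(4*(-1/4)) = 4 + 4*(-1) = 4 - 4 = 0)
w(W, s) = 20 (w(W, s) = 3 + (3 + 14) = 3 + 17 = 20)
1/(w(j, 9) - 398) = 1/(20 - 398) = 1/(-378) = -1/378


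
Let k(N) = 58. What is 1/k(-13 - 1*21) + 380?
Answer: 22041/58 ≈ 380.02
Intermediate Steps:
1/k(-13 - 1*21) + 380 = 1/58 + 380 = 22041/58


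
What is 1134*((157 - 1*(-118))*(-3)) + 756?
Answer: -934794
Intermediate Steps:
1134*((157 - 1*(-118))*(-3)) + 756 = 1134*((157 + 118)*(-3)) + 756 = 1134*(275*(-3)) + 756 = 1134*(-825) + 756 = -935550 + 756 = -934794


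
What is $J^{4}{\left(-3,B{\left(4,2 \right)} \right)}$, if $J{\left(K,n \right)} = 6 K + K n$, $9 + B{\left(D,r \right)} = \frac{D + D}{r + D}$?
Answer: $625$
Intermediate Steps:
$B{\left(D,r \right)} = -9 + \frac{2 D}{D + r}$ ($B{\left(D,r \right)} = -9 + \frac{D + D}{r + D} = -9 + \frac{2 D}{D + r}$)
$J^{4}{\left(-3,B{\left(4,2 \right)} \right)} = \left(- 3 \left(6 + \frac{\left(-9\right) 2 - 28}{4 + 2}\right)\right)^{4} = \left(- 3 \left(6 + \frac{-18 - 28}{6}\right)\right)^{4} = \left(- 3 \left(6 + \frac{1}{6} \left(-46\right)\right)\right)^{4} = \left(- 3 \left(6 - \frac{23}{3}\right)\right)^{4} = \left(\left(-3\right) \left(- \frac{5}{3}\right)\right)^{4} = 5^{4} = 625$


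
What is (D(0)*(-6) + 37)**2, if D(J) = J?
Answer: 1369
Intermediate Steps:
(D(0)*(-6) + 37)**2 = (0*(-6) + 37)**2 = (0 + 37)**2 = 37**2 = 1369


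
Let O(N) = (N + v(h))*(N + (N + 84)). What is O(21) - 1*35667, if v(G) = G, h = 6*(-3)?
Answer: -35289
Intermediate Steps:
h = -18
O(N) = (-18 + N)*(84 + 2*N) (O(N) = (N - 18)*(N + (N + 84)) = (-18 + N)*(N + (84 + N)) = (-18 + N)*(84 + 2*N))
O(21) - 1*35667 = (-1512 + 2*21² + 48*21) - 1*35667 = (-1512 + 2*441 + 1008) - 35667 = (-1512 + 882 + 1008) - 35667 = 378 - 35667 = -35289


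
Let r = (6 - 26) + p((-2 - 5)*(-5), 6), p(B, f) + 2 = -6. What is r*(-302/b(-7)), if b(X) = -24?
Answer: -1057/3 ≈ -352.33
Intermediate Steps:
p(B, f) = -8 (p(B, f) = -2 - 6 = -8)
r = -28 (r = (6 - 26) - 8 = -20 - 8 = -28)
r*(-302/b(-7)) = -(-8456)/(-24) = -(-8456)*(-1)/24 = -28*151/12 = -1057/3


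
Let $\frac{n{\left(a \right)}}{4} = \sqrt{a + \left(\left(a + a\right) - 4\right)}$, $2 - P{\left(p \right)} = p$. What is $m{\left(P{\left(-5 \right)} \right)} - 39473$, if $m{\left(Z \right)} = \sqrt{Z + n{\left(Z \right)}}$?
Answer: $-39473 + \sqrt{7 + 4 \sqrt{17}} \approx -39468.0$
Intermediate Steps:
$P{\left(p \right)} = 2 - p$
$n{\left(a \right)} = 4 \sqrt{-4 + 3 a}$ ($n{\left(a \right)} = 4 \sqrt{a + \left(\left(a + a\right) - 4\right)} = 4 \sqrt{a + \left(2 a - 4\right)} = 4 \sqrt{a + \left(-4 + 2 a\right)} = 4 \sqrt{-4 + 3 a}$)
$m{\left(Z \right)} = \sqrt{Z + 4 \sqrt{-4 + 3 Z}}$
$m{\left(P{\left(-5 \right)} \right)} - 39473 = \sqrt{\left(2 - -5\right) + 4 \sqrt{-4 + 3 \left(2 - -5\right)}} - 39473 = \sqrt{\left(2 + 5\right) + 4 \sqrt{-4 + 3 \left(2 + 5\right)}} - 39473 = \sqrt{7 + 4 \sqrt{-4 + 3 \cdot 7}} - 39473 = \sqrt{7 + 4 \sqrt{-4 + 21}} - 39473 = \sqrt{7 + 4 \sqrt{17}} - 39473 = -39473 + \sqrt{7 + 4 \sqrt{17}}$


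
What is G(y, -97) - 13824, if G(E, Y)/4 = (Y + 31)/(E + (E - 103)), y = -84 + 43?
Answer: -2557176/185 ≈ -13823.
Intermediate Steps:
y = -41
G(E, Y) = 4*(31 + Y)/(-103 + 2*E) (G(E, Y) = 4*((Y + 31)/(E + (E - 103))) = 4*((31 + Y)/(E + (-103 + E))) = 4*((31 + Y)/(-103 + 2*E)) = 4*(31 + Y)/(-103 + 2*E))
G(y, -97) - 13824 = 4*(31 - 97)/(-103 + 2*(-41)) - 13824 = 4*(-66)/(-103 - 82) - 13824 = 4*(-66)/(-185) - 13824 = 4*(-1/185)*(-66) - 13824 = 264/185 - 13824 = -2557176/185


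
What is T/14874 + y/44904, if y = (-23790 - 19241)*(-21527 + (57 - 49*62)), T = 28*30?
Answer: 653592244463/27829254 ≈ 23486.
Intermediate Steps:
T = 840
y = 1054603748 (y = -43031*(-21527 + (57 - 3038)) = -43031*(-21527 - 2981) = -43031*(-24508) = 1054603748)
T/14874 + y/44904 = 840/14874 + 1054603748/44904 = 840*(1/14874) + 1054603748*(1/44904) = 140/2479 + 263650937/11226 = 653592244463/27829254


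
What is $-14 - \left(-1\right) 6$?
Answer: $-8$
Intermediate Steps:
$-14 - \left(-1\right) 6 = -14 - -6 = -14 + 6 = -8$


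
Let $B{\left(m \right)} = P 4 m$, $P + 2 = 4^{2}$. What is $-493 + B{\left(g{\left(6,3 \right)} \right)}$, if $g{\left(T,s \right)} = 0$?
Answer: $-493$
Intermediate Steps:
$P = 14$ ($P = -2 + 4^{2} = -2 + 16 = 14$)
$B{\left(m \right)} = 56 m$ ($B{\left(m \right)} = 14 \cdot 4 m = 56 m$)
$-493 + B{\left(g{\left(6,3 \right)} \right)} = -493 + 56 \cdot 0 = -493 + 0 = -493$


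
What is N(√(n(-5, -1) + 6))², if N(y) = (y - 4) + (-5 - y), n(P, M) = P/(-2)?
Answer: 81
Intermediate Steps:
n(P, M) = -P/2 (n(P, M) = P*(-½) = -P/2)
N(y) = -9 (N(y) = (-4 + y) + (-5 - y) = -9)
N(√(n(-5, -1) + 6))² = (-9)² = 81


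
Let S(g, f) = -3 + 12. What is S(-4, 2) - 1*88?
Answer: -79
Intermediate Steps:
S(g, f) = 9
S(-4, 2) - 1*88 = 9 - 1*88 = 9 - 88 = -79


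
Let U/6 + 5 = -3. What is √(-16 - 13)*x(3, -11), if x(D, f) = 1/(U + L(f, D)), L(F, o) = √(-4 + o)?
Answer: √29*(1 - 48*I)/2305 ≈ 0.0023363 - 0.11214*I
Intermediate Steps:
U = -48 (U = -30 + 6*(-3) = -30 - 18 = -48)
x(D, f) = 1/(-48 + √(-4 + D))
√(-16 - 13)*x(3, -11) = √(-16 - 13)/(-48 + √(-4 + 3)) = √(-29)/(-48 + √(-1)) = (I*√29)/(-48 + I) = (I*√29)*((-48 - I)/2305) = I*√29*(-48 - I)/2305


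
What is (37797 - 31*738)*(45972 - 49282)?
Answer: -49381890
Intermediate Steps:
(37797 - 31*738)*(45972 - 49282) = (37797 - 22878)*(-3310) = 14919*(-3310) = -49381890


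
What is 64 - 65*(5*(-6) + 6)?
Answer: 1624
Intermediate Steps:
64 - 65*(5*(-6) + 6) = 64 - 65*(-30 + 6) = 64 - 65*(-24) = 64 + 1560 = 1624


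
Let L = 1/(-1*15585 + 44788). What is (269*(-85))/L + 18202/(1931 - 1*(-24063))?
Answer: -8678442546114/12997 ≈ -6.6773e+8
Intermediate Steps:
L = 1/29203 (L = 1/(-15585 + 44788) = 1/29203 ≈ 3.4243e-5)
(269*(-85))/L + 18202/(1931 - 1*(-24063)) = (269*(-85))/(1/29203) + 18202/(1931 - 1*(-24063)) = -22865*29203 + 18202/(1931 + 24063) = -667726595 + 18202/25994 = -667726595 + 18202*(1/25994) = -667726595 + 9101/12997 = -8678442546114/12997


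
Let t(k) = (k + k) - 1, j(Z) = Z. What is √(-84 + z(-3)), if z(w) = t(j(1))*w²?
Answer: 5*I*√3 ≈ 8.6602*I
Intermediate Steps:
t(k) = -1 + 2*k (t(k) = 2*k - 1 = -1 + 2*k)
z(w) = w² (z(w) = (-1 + 2*1)*w² = (-1 + 2)*w² = 1*w² = w²)
√(-84 + z(-3)) = √(-84 + (-3)²) = √(-84 + 9) = √(-75) = 5*I*√3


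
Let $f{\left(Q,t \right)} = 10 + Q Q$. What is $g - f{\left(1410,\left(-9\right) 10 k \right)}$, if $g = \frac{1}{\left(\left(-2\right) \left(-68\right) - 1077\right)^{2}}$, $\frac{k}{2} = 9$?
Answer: $- \frac{1760433630909}{885481} \approx -1.9881 \cdot 10^{6}$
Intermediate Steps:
$k = 18$ ($k = 2 \cdot 9 = 18$)
$f{\left(Q,t \right)} = 10 + Q^{2}$
$g = \frac{1}{885481}$ ($g = \frac{1}{\left(136 - 1077\right)^{2}} = \frac{1}{\left(-941\right)^{2}} = \frac{1}{885481} \approx 1.1293 \cdot 10^{-6}$)
$g - f{\left(1410,\left(-9\right) 10 k \right)} = \frac{1}{885481} - \left(10 + 1410^{2}\right) = \frac{1}{885481} - \left(10 + 1988100\right) = \frac{1}{885481} - 1988110 = - \frac{1760433630909}{885481}$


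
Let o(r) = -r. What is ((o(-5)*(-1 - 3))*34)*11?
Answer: -7480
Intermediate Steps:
((o(-5)*(-1 - 3))*34)*11 = (((-1*(-5))*(-1 - 3))*34)*11 = ((5*(-4))*34)*11 = -20*34*11 = -680*11 = -7480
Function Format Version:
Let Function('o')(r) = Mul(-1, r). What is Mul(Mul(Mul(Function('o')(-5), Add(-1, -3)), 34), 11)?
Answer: -7480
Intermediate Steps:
Mul(Mul(Mul(Function('o')(-5), Add(-1, -3)), 34), 11) = Mul(Mul(Mul(Mul(-1, -5), Add(-1, -3)), 34), 11) = Mul(Mul(Mul(5, -4), 34), 11) = Mul(Mul(-20, 34), 11) = Mul(-680, 11) = -7480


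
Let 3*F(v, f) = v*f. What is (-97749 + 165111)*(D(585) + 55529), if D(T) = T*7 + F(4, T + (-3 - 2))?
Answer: 4068485168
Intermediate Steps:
F(v, f) = f*v/3 (F(v, f) = (v*f)/3 = (f*v)/3 = f*v/3)
D(T) = -20/3 + 25*T/3 (D(T) = T*7 + (⅓)*(T + (-3 - 2))*4 = 7*T + (⅓)*(T - 5)*4 = 7*T + (⅓)*(-5 + T)*4 = 7*T + (-20/3 + 4*T/3) = -20/3 + 25*T/3)
(-97749 + 165111)*(D(585) + 55529) = (-97749 + 165111)*((-20/3 + (25/3)*585) + 55529) = 67362*((-20/3 + 4875) + 55529) = 67362*(14605/3 + 55529) = 67362*(181192/3) = 4068485168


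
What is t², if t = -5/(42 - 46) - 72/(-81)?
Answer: 5929/1296 ≈ 4.5748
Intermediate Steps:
t = 77/36 (t = -5/(-4) - 72*(-1/81) = -5*(-¼) + 8/9 = 5/4 + 8/9 = 77/36 ≈ 2.1389)
t² = (77/36)² = 5929/1296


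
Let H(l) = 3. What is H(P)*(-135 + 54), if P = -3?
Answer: -243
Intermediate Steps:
H(P)*(-135 + 54) = 3*(-135 + 54) = 3*(-81) = -243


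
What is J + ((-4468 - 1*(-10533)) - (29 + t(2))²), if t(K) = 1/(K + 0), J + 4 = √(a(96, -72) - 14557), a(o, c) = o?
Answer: 20763/4 + I*√14461 ≈ 5190.8 + 120.25*I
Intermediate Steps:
J = -4 + I*√14461 (J = -4 + √(96 - 14557) = -4 + √(-14461) = -4 + I*√14461 ≈ -4.0 + 120.25*I)
t(K) = 1/K
J + ((-4468 - 1*(-10533)) - (29 + t(2))²) = (-4 + I*√14461) + ((-4468 - 1*(-10533)) - (29 + 1/2)²) = (-4 + I*√14461) + ((-4468 + 10533) - (29 + ½)²) = (-4 + I*√14461) + (6065 - (59/2)²) = (-4 + I*√14461) + (6065 - 1*3481/4) = (-4 + I*√14461) + (6065 - 3481/4) = (-4 + I*√14461) + 20779/4 = 20763/4 + I*√14461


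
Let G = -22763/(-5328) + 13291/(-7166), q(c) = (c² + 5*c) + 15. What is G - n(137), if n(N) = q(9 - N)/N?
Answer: -294519933131/2615360688 ≈ -112.61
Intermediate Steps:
q(c) = 15 + c² + 5*c
n(N) = (60 + (9 - N)² - 5*N)/N (n(N) = (15 + (9 - N)² + 5*(9 - N))/N = (15 + (9 - N)² + (45 - 5*N))/N = (60 + (9 - N)² - 5*N)/N)
G = 46152605/19090224 (G = -22763*(-1/5328) + 13291*(-1/7166) = 22763/5328 - 13291/7166 = 46152605/19090224 ≈ 2.4176)
G - n(137) = 46152605/19090224 - (-23 + 137 + 141/137) = 46152605/19090224 - 1*15759/137 = 46152605/19090224 - 15759/137 = -294519933131/2615360688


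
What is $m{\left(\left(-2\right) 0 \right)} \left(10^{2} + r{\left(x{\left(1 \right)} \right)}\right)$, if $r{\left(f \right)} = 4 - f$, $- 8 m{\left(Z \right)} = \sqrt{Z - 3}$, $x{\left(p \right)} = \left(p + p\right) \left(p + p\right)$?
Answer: $- \frac{25 i \sqrt{3}}{2} \approx - 21.651 i$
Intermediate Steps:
$x{\left(p \right)} = 4 p^{2}$ ($x{\left(p \right)} = 2 p 2 p = 4 p^{2}$)
$m{\left(Z \right)} = - \frac{\sqrt{-3 + Z}}{8}$ ($m{\left(Z \right)} = - \frac{\sqrt{Z - 3}}{8} = - \frac{\sqrt{-3 + Z}}{8}$)
$m{\left(\left(-2\right) 0 \right)} \left(10^{2} + r{\left(x{\left(1 \right)} \right)}\right) = - \frac{\sqrt{-3 - 0}}{8} \left(10^{2} + \left(4 - 4 \cdot 1^{2}\right)\right) = - \frac{\sqrt{-3 + 0}}{8} \left(100 + \left(4 - 4 \cdot 1\right)\right) = - \frac{\sqrt{-3}}{8} \left(100 + \left(4 - 4\right)\right) = - \frac{i \sqrt{3}}{8} \left(100 + \left(4 - 4\right)\right) = - \frac{i \sqrt{3}}{8} \left(100 + 0\right) = - \frac{i \sqrt{3}}{8} \cdot 100 = - \frac{25 i \sqrt{3}}{2}$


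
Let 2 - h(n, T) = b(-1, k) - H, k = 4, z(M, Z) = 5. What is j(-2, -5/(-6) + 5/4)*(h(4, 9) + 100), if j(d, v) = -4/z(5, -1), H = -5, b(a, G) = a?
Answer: -392/5 ≈ -78.400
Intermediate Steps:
j(d, v) = -⅘ (j(d, v) = -4/5 = -4*⅕ = -⅘)
h(n, T) = -2 (h(n, T) = 2 - (-1 - 1*(-5)) = 2 - (-1 + 5) = 2 - 1*4 = 2 - 4 = -2)
j(-2, -5/(-6) + 5/4)*(h(4, 9) + 100) = -4*(-2 + 100)/5 = -⅘*98 = -392/5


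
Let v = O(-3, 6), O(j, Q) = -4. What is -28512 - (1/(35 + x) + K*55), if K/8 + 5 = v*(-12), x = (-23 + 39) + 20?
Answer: -3367673/71 ≈ -47432.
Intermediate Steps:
v = -4
x = 36 (x = 16 + 20 = 36)
K = 344 (K = -40 + 8*(-4*(-12)) = -40 + 8*48 = -40 + 384 = 344)
-28512 - (1/(35 + x) + K*55) = -28512 - (1/(35 + 36) + 344*55) = -28512 - (1/71 + 18920) = -28512 - 1*1343321/71 = -28512 - 1343321/71 = -3367673/71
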